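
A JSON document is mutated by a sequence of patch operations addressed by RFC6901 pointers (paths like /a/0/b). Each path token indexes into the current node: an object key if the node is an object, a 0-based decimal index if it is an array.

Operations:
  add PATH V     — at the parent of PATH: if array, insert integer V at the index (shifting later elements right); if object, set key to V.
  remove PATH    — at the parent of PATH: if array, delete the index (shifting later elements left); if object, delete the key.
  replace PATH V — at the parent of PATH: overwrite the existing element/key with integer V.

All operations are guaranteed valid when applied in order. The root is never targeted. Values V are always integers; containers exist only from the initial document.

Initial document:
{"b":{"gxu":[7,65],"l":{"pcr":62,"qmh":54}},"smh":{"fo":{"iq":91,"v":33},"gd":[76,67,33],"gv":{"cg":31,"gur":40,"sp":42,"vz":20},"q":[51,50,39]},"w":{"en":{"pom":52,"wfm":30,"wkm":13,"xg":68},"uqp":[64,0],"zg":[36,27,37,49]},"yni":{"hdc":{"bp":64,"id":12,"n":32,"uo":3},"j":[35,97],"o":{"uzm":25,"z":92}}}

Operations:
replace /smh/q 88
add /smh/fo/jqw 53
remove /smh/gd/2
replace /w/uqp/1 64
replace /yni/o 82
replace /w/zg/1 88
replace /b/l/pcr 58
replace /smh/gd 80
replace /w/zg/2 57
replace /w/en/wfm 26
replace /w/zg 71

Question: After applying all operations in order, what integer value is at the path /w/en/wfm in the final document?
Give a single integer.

After op 1 (replace /smh/q 88): {"b":{"gxu":[7,65],"l":{"pcr":62,"qmh":54}},"smh":{"fo":{"iq":91,"v":33},"gd":[76,67,33],"gv":{"cg":31,"gur":40,"sp":42,"vz":20},"q":88},"w":{"en":{"pom":52,"wfm":30,"wkm":13,"xg":68},"uqp":[64,0],"zg":[36,27,37,49]},"yni":{"hdc":{"bp":64,"id":12,"n":32,"uo":3},"j":[35,97],"o":{"uzm":25,"z":92}}}
After op 2 (add /smh/fo/jqw 53): {"b":{"gxu":[7,65],"l":{"pcr":62,"qmh":54}},"smh":{"fo":{"iq":91,"jqw":53,"v":33},"gd":[76,67,33],"gv":{"cg":31,"gur":40,"sp":42,"vz":20},"q":88},"w":{"en":{"pom":52,"wfm":30,"wkm":13,"xg":68},"uqp":[64,0],"zg":[36,27,37,49]},"yni":{"hdc":{"bp":64,"id":12,"n":32,"uo":3},"j":[35,97],"o":{"uzm":25,"z":92}}}
After op 3 (remove /smh/gd/2): {"b":{"gxu":[7,65],"l":{"pcr":62,"qmh":54}},"smh":{"fo":{"iq":91,"jqw":53,"v":33},"gd":[76,67],"gv":{"cg":31,"gur":40,"sp":42,"vz":20},"q":88},"w":{"en":{"pom":52,"wfm":30,"wkm":13,"xg":68},"uqp":[64,0],"zg":[36,27,37,49]},"yni":{"hdc":{"bp":64,"id":12,"n":32,"uo":3},"j":[35,97],"o":{"uzm":25,"z":92}}}
After op 4 (replace /w/uqp/1 64): {"b":{"gxu":[7,65],"l":{"pcr":62,"qmh":54}},"smh":{"fo":{"iq":91,"jqw":53,"v":33},"gd":[76,67],"gv":{"cg":31,"gur":40,"sp":42,"vz":20},"q":88},"w":{"en":{"pom":52,"wfm":30,"wkm":13,"xg":68},"uqp":[64,64],"zg":[36,27,37,49]},"yni":{"hdc":{"bp":64,"id":12,"n":32,"uo":3},"j":[35,97],"o":{"uzm":25,"z":92}}}
After op 5 (replace /yni/o 82): {"b":{"gxu":[7,65],"l":{"pcr":62,"qmh":54}},"smh":{"fo":{"iq":91,"jqw":53,"v":33},"gd":[76,67],"gv":{"cg":31,"gur":40,"sp":42,"vz":20},"q":88},"w":{"en":{"pom":52,"wfm":30,"wkm":13,"xg":68},"uqp":[64,64],"zg":[36,27,37,49]},"yni":{"hdc":{"bp":64,"id":12,"n":32,"uo":3},"j":[35,97],"o":82}}
After op 6 (replace /w/zg/1 88): {"b":{"gxu":[7,65],"l":{"pcr":62,"qmh":54}},"smh":{"fo":{"iq":91,"jqw":53,"v":33},"gd":[76,67],"gv":{"cg":31,"gur":40,"sp":42,"vz":20},"q":88},"w":{"en":{"pom":52,"wfm":30,"wkm":13,"xg":68},"uqp":[64,64],"zg":[36,88,37,49]},"yni":{"hdc":{"bp":64,"id":12,"n":32,"uo":3},"j":[35,97],"o":82}}
After op 7 (replace /b/l/pcr 58): {"b":{"gxu":[7,65],"l":{"pcr":58,"qmh":54}},"smh":{"fo":{"iq":91,"jqw":53,"v":33},"gd":[76,67],"gv":{"cg":31,"gur":40,"sp":42,"vz":20},"q":88},"w":{"en":{"pom":52,"wfm":30,"wkm":13,"xg":68},"uqp":[64,64],"zg":[36,88,37,49]},"yni":{"hdc":{"bp":64,"id":12,"n":32,"uo":3},"j":[35,97],"o":82}}
After op 8 (replace /smh/gd 80): {"b":{"gxu":[7,65],"l":{"pcr":58,"qmh":54}},"smh":{"fo":{"iq":91,"jqw":53,"v":33},"gd":80,"gv":{"cg":31,"gur":40,"sp":42,"vz":20},"q":88},"w":{"en":{"pom":52,"wfm":30,"wkm":13,"xg":68},"uqp":[64,64],"zg":[36,88,37,49]},"yni":{"hdc":{"bp":64,"id":12,"n":32,"uo":3},"j":[35,97],"o":82}}
After op 9 (replace /w/zg/2 57): {"b":{"gxu":[7,65],"l":{"pcr":58,"qmh":54}},"smh":{"fo":{"iq":91,"jqw":53,"v":33},"gd":80,"gv":{"cg":31,"gur":40,"sp":42,"vz":20},"q":88},"w":{"en":{"pom":52,"wfm":30,"wkm":13,"xg":68},"uqp":[64,64],"zg":[36,88,57,49]},"yni":{"hdc":{"bp":64,"id":12,"n":32,"uo":3},"j":[35,97],"o":82}}
After op 10 (replace /w/en/wfm 26): {"b":{"gxu":[7,65],"l":{"pcr":58,"qmh":54}},"smh":{"fo":{"iq":91,"jqw":53,"v":33},"gd":80,"gv":{"cg":31,"gur":40,"sp":42,"vz":20},"q":88},"w":{"en":{"pom":52,"wfm":26,"wkm":13,"xg":68},"uqp":[64,64],"zg":[36,88,57,49]},"yni":{"hdc":{"bp":64,"id":12,"n":32,"uo":3},"j":[35,97],"o":82}}
After op 11 (replace /w/zg 71): {"b":{"gxu":[7,65],"l":{"pcr":58,"qmh":54}},"smh":{"fo":{"iq":91,"jqw":53,"v":33},"gd":80,"gv":{"cg":31,"gur":40,"sp":42,"vz":20},"q":88},"w":{"en":{"pom":52,"wfm":26,"wkm":13,"xg":68},"uqp":[64,64],"zg":71},"yni":{"hdc":{"bp":64,"id":12,"n":32,"uo":3},"j":[35,97],"o":82}}
Value at /w/en/wfm: 26

Answer: 26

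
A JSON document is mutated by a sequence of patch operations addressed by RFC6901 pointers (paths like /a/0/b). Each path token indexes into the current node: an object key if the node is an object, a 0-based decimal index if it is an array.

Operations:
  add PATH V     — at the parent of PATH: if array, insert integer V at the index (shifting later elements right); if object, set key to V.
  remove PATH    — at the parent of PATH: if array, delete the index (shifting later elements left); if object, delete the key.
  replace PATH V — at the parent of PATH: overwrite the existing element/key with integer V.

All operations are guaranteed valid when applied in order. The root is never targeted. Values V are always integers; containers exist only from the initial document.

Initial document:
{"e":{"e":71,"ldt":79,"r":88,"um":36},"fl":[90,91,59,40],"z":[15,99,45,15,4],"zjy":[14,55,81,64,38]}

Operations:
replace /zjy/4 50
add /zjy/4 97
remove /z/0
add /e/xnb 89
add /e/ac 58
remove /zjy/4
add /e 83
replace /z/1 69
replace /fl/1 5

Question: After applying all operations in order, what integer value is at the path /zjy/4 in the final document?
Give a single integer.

After op 1 (replace /zjy/4 50): {"e":{"e":71,"ldt":79,"r":88,"um":36},"fl":[90,91,59,40],"z":[15,99,45,15,4],"zjy":[14,55,81,64,50]}
After op 2 (add /zjy/4 97): {"e":{"e":71,"ldt":79,"r":88,"um":36},"fl":[90,91,59,40],"z":[15,99,45,15,4],"zjy":[14,55,81,64,97,50]}
After op 3 (remove /z/0): {"e":{"e":71,"ldt":79,"r":88,"um":36},"fl":[90,91,59,40],"z":[99,45,15,4],"zjy":[14,55,81,64,97,50]}
After op 4 (add /e/xnb 89): {"e":{"e":71,"ldt":79,"r":88,"um":36,"xnb":89},"fl":[90,91,59,40],"z":[99,45,15,4],"zjy":[14,55,81,64,97,50]}
After op 5 (add /e/ac 58): {"e":{"ac":58,"e":71,"ldt":79,"r":88,"um":36,"xnb":89},"fl":[90,91,59,40],"z":[99,45,15,4],"zjy":[14,55,81,64,97,50]}
After op 6 (remove /zjy/4): {"e":{"ac":58,"e":71,"ldt":79,"r":88,"um":36,"xnb":89},"fl":[90,91,59,40],"z":[99,45,15,4],"zjy":[14,55,81,64,50]}
After op 7 (add /e 83): {"e":83,"fl":[90,91,59,40],"z":[99,45,15,4],"zjy":[14,55,81,64,50]}
After op 8 (replace /z/1 69): {"e":83,"fl":[90,91,59,40],"z":[99,69,15,4],"zjy":[14,55,81,64,50]}
After op 9 (replace /fl/1 5): {"e":83,"fl":[90,5,59,40],"z":[99,69,15,4],"zjy":[14,55,81,64,50]}
Value at /zjy/4: 50

Answer: 50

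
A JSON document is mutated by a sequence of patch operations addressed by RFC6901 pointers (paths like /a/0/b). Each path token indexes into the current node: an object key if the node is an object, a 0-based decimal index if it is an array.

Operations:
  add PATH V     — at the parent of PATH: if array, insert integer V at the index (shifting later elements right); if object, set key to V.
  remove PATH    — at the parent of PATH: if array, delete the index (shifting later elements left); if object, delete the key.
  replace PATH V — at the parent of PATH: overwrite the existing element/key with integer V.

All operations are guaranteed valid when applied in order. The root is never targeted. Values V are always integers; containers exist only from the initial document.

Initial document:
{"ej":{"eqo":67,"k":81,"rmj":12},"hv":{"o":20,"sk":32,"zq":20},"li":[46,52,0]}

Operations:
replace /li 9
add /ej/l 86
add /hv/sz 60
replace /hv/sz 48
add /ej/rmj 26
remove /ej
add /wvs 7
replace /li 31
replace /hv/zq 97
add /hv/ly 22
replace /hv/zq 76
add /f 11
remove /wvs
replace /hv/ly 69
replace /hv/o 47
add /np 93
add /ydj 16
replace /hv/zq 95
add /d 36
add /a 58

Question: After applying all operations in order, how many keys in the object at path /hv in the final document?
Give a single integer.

Answer: 5

Derivation:
After op 1 (replace /li 9): {"ej":{"eqo":67,"k":81,"rmj":12},"hv":{"o":20,"sk":32,"zq":20},"li":9}
After op 2 (add /ej/l 86): {"ej":{"eqo":67,"k":81,"l":86,"rmj":12},"hv":{"o":20,"sk":32,"zq":20},"li":9}
After op 3 (add /hv/sz 60): {"ej":{"eqo":67,"k":81,"l":86,"rmj":12},"hv":{"o":20,"sk":32,"sz":60,"zq":20},"li":9}
After op 4 (replace /hv/sz 48): {"ej":{"eqo":67,"k":81,"l":86,"rmj":12},"hv":{"o":20,"sk":32,"sz":48,"zq":20},"li":9}
After op 5 (add /ej/rmj 26): {"ej":{"eqo":67,"k":81,"l":86,"rmj":26},"hv":{"o":20,"sk":32,"sz":48,"zq":20},"li":9}
After op 6 (remove /ej): {"hv":{"o":20,"sk":32,"sz":48,"zq":20},"li":9}
After op 7 (add /wvs 7): {"hv":{"o":20,"sk":32,"sz":48,"zq":20},"li":9,"wvs":7}
After op 8 (replace /li 31): {"hv":{"o":20,"sk":32,"sz":48,"zq":20},"li":31,"wvs":7}
After op 9 (replace /hv/zq 97): {"hv":{"o":20,"sk":32,"sz":48,"zq":97},"li":31,"wvs":7}
After op 10 (add /hv/ly 22): {"hv":{"ly":22,"o":20,"sk":32,"sz":48,"zq":97},"li":31,"wvs":7}
After op 11 (replace /hv/zq 76): {"hv":{"ly":22,"o":20,"sk":32,"sz":48,"zq":76},"li":31,"wvs":7}
After op 12 (add /f 11): {"f":11,"hv":{"ly":22,"o":20,"sk":32,"sz":48,"zq":76},"li":31,"wvs":7}
After op 13 (remove /wvs): {"f":11,"hv":{"ly":22,"o":20,"sk":32,"sz":48,"zq":76},"li":31}
After op 14 (replace /hv/ly 69): {"f":11,"hv":{"ly":69,"o":20,"sk":32,"sz":48,"zq":76},"li":31}
After op 15 (replace /hv/o 47): {"f":11,"hv":{"ly":69,"o":47,"sk":32,"sz":48,"zq":76},"li":31}
After op 16 (add /np 93): {"f":11,"hv":{"ly":69,"o":47,"sk":32,"sz":48,"zq":76},"li":31,"np":93}
After op 17 (add /ydj 16): {"f":11,"hv":{"ly":69,"o":47,"sk":32,"sz":48,"zq":76},"li":31,"np":93,"ydj":16}
After op 18 (replace /hv/zq 95): {"f":11,"hv":{"ly":69,"o":47,"sk":32,"sz":48,"zq":95},"li":31,"np":93,"ydj":16}
After op 19 (add /d 36): {"d":36,"f":11,"hv":{"ly":69,"o":47,"sk":32,"sz":48,"zq":95},"li":31,"np":93,"ydj":16}
After op 20 (add /a 58): {"a":58,"d":36,"f":11,"hv":{"ly":69,"o":47,"sk":32,"sz":48,"zq":95},"li":31,"np":93,"ydj":16}
Size at path /hv: 5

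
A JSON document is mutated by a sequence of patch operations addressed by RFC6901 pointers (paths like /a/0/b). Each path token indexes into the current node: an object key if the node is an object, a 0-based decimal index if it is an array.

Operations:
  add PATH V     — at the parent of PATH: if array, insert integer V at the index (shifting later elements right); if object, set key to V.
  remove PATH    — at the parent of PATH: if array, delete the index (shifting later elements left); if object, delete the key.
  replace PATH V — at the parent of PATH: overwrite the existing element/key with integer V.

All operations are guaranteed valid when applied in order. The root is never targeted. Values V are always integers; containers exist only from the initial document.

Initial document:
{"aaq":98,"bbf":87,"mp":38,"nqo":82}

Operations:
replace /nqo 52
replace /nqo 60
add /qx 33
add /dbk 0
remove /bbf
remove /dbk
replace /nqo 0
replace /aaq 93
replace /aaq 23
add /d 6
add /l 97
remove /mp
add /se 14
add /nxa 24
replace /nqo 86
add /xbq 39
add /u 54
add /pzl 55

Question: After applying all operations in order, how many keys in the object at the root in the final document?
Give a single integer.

Answer: 10

Derivation:
After op 1 (replace /nqo 52): {"aaq":98,"bbf":87,"mp":38,"nqo":52}
After op 2 (replace /nqo 60): {"aaq":98,"bbf":87,"mp":38,"nqo":60}
After op 3 (add /qx 33): {"aaq":98,"bbf":87,"mp":38,"nqo":60,"qx":33}
After op 4 (add /dbk 0): {"aaq":98,"bbf":87,"dbk":0,"mp":38,"nqo":60,"qx":33}
After op 5 (remove /bbf): {"aaq":98,"dbk":0,"mp":38,"nqo":60,"qx":33}
After op 6 (remove /dbk): {"aaq":98,"mp":38,"nqo":60,"qx":33}
After op 7 (replace /nqo 0): {"aaq":98,"mp":38,"nqo":0,"qx":33}
After op 8 (replace /aaq 93): {"aaq":93,"mp":38,"nqo":0,"qx":33}
After op 9 (replace /aaq 23): {"aaq":23,"mp":38,"nqo":0,"qx":33}
After op 10 (add /d 6): {"aaq":23,"d":6,"mp":38,"nqo":0,"qx":33}
After op 11 (add /l 97): {"aaq":23,"d":6,"l":97,"mp":38,"nqo":0,"qx":33}
After op 12 (remove /mp): {"aaq":23,"d":6,"l":97,"nqo":0,"qx":33}
After op 13 (add /se 14): {"aaq":23,"d":6,"l":97,"nqo":0,"qx":33,"se":14}
After op 14 (add /nxa 24): {"aaq":23,"d":6,"l":97,"nqo":0,"nxa":24,"qx":33,"se":14}
After op 15 (replace /nqo 86): {"aaq":23,"d":6,"l":97,"nqo":86,"nxa":24,"qx":33,"se":14}
After op 16 (add /xbq 39): {"aaq":23,"d":6,"l":97,"nqo":86,"nxa":24,"qx":33,"se":14,"xbq":39}
After op 17 (add /u 54): {"aaq":23,"d":6,"l":97,"nqo":86,"nxa":24,"qx":33,"se":14,"u":54,"xbq":39}
After op 18 (add /pzl 55): {"aaq":23,"d":6,"l":97,"nqo":86,"nxa":24,"pzl":55,"qx":33,"se":14,"u":54,"xbq":39}
Size at the root: 10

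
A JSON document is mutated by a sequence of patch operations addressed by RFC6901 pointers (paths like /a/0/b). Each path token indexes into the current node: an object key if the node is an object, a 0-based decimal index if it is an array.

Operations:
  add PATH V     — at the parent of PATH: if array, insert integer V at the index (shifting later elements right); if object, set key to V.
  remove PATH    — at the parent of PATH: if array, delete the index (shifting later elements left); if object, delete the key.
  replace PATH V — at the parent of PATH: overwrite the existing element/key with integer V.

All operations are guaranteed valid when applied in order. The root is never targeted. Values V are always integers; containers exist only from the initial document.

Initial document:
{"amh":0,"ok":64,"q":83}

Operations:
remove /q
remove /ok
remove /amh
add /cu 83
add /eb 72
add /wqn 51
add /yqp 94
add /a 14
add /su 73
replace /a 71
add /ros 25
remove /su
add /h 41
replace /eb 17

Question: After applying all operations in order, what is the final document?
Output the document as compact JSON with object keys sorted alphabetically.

Answer: {"a":71,"cu":83,"eb":17,"h":41,"ros":25,"wqn":51,"yqp":94}

Derivation:
After op 1 (remove /q): {"amh":0,"ok":64}
After op 2 (remove /ok): {"amh":0}
After op 3 (remove /amh): {}
After op 4 (add /cu 83): {"cu":83}
After op 5 (add /eb 72): {"cu":83,"eb":72}
After op 6 (add /wqn 51): {"cu":83,"eb":72,"wqn":51}
After op 7 (add /yqp 94): {"cu":83,"eb":72,"wqn":51,"yqp":94}
After op 8 (add /a 14): {"a":14,"cu":83,"eb":72,"wqn":51,"yqp":94}
After op 9 (add /su 73): {"a":14,"cu":83,"eb":72,"su":73,"wqn":51,"yqp":94}
After op 10 (replace /a 71): {"a":71,"cu":83,"eb":72,"su":73,"wqn":51,"yqp":94}
After op 11 (add /ros 25): {"a":71,"cu":83,"eb":72,"ros":25,"su":73,"wqn":51,"yqp":94}
After op 12 (remove /su): {"a":71,"cu":83,"eb":72,"ros":25,"wqn":51,"yqp":94}
After op 13 (add /h 41): {"a":71,"cu":83,"eb":72,"h":41,"ros":25,"wqn":51,"yqp":94}
After op 14 (replace /eb 17): {"a":71,"cu":83,"eb":17,"h":41,"ros":25,"wqn":51,"yqp":94}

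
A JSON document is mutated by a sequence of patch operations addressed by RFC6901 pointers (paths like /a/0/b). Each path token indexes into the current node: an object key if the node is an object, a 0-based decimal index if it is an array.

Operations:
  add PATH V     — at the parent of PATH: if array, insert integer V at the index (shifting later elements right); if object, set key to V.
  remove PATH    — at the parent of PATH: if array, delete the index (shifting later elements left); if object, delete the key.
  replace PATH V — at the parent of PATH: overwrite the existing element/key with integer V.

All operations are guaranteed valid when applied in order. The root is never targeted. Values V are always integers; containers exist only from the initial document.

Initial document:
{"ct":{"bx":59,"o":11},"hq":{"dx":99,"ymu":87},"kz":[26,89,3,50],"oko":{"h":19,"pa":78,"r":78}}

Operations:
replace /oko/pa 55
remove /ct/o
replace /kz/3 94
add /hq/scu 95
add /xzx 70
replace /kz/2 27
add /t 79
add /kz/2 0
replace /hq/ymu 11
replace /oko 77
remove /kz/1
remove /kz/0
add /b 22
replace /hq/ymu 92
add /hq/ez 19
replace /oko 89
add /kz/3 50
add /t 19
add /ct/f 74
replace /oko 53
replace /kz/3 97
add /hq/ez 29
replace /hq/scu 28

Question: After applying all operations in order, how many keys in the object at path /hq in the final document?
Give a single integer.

After op 1 (replace /oko/pa 55): {"ct":{"bx":59,"o":11},"hq":{"dx":99,"ymu":87},"kz":[26,89,3,50],"oko":{"h":19,"pa":55,"r":78}}
After op 2 (remove /ct/o): {"ct":{"bx":59},"hq":{"dx":99,"ymu":87},"kz":[26,89,3,50],"oko":{"h":19,"pa":55,"r":78}}
After op 3 (replace /kz/3 94): {"ct":{"bx":59},"hq":{"dx":99,"ymu":87},"kz":[26,89,3,94],"oko":{"h":19,"pa":55,"r":78}}
After op 4 (add /hq/scu 95): {"ct":{"bx":59},"hq":{"dx":99,"scu":95,"ymu":87},"kz":[26,89,3,94],"oko":{"h":19,"pa":55,"r":78}}
After op 5 (add /xzx 70): {"ct":{"bx":59},"hq":{"dx":99,"scu":95,"ymu":87},"kz":[26,89,3,94],"oko":{"h":19,"pa":55,"r":78},"xzx":70}
After op 6 (replace /kz/2 27): {"ct":{"bx":59},"hq":{"dx":99,"scu":95,"ymu":87},"kz":[26,89,27,94],"oko":{"h":19,"pa":55,"r":78},"xzx":70}
After op 7 (add /t 79): {"ct":{"bx":59},"hq":{"dx":99,"scu":95,"ymu":87},"kz":[26,89,27,94],"oko":{"h":19,"pa":55,"r":78},"t":79,"xzx":70}
After op 8 (add /kz/2 0): {"ct":{"bx":59},"hq":{"dx":99,"scu":95,"ymu":87},"kz":[26,89,0,27,94],"oko":{"h":19,"pa":55,"r":78},"t":79,"xzx":70}
After op 9 (replace /hq/ymu 11): {"ct":{"bx":59},"hq":{"dx":99,"scu":95,"ymu":11},"kz":[26,89,0,27,94],"oko":{"h":19,"pa":55,"r":78},"t":79,"xzx":70}
After op 10 (replace /oko 77): {"ct":{"bx":59},"hq":{"dx":99,"scu":95,"ymu":11},"kz":[26,89,0,27,94],"oko":77,"t":79,"xzx":70}
After op 11 (remove /kz/1): {"ct":{"bx":59},"hq":{"dx":99,"scu":95,"ymu":11},"kz":[26,0,27,94],"oko":77,"t":79,"xzx":70}
After op 12 (remove /kz/0): {"ct":{"bx":59},"hq":{"dx":99,"scu":95,"ymu":11},"kz":[0,27,94],"oko":77,"t":79,"xzx":70}
After op 13 (add /b 22): {"b":22,"ct":{"bx":59},"hq":{"dx":99,"scu":95,"ymu":11},"kz":[0,27,94],"oko":77,"t":79,"xzx":70}
After op 14 (replace /hq/ymu 92): {"b":22,"ct":{"bx":59},"hq":{"dx":99,"scu":95,"ymu":92},"kz":[0,27,94],"oko":77,"t":79,"xzx":70}
After op 15 (add /hq/ez 19): {"b":22,"ct":{"bx":59},"hq":{"dx":99,"ez":19,"scu":95,"ymu":92},"kz":[0,27,94],"oko":77,"t":79,"xzx":70}
After op 16 (replace /oko 89): {"b":22,"ct":{"bx":59},"hq":{"dx":99,"ez":19,"scu":95,"ymu":92},"kz":[0,27,94],"oko":89,"t":79,"xzx":70}
After op 17 (add /kz/3 50): {"b":22,"ct":{"bx":59},"hq":{"dx":99,"ez":19,"scu":95,"ymu":92},"kz":[0,27,94,50],"oko":89,"t":79,"xzx":70}
After op 18 (add /t 19): {"b":22,"ct":{"bx":59},"hq":{"dx":99,"ez":19,"scu":95,"ymu":92},"kz":[0,27,94,50],"oko":89,"t":19,"xzx":70}
After op 19 (add /ct/f 74): {"b":22,"ct":{"bx":59,"f":74},"hq":{"dx":99,"ez":19,"scu":95,"ymu":92},"kz":[0,27,94,50],"oko":89,"t":19,"xzx":70}
After op 20 (replace /oko 53): {"b":22,"ct":{"bx":59,"f":74},"hq":{"dx":99,"ez":19,"scu":95,"ymu":92},"kz":[0,27,94,50],"oko":53,"t":19,"xzx":70}
After op 21 (replace /kz/3 97): {"b":22,"ct":{"bx":59,"f":74},"hq":{"dx":99,"ez":19,"scu":95,"ymu":92},"kz":[0,27,94,97],"oko":53,"t":19,"xzx":70}
After op 22 (add /hq/ez 29): {"b":22,"ct":{"bx":59,"f":74},"hq":{"dx":99,"ez":29,"scu":95,"ymu":92},"kz":[0,27,94,97],"oko":53,"t":19,"xzx":70}
After op 23 (replace /hq/scu 28): {"b":22,"ct":{"bx":59,"f":74},"hq":{"dx":99,"ez":29,"scu":28,"ymu":92},"kz":[0,27,94,97],"oko":53,"t":19,"xzx":70}
Size at path /hq: 4

Answer: 4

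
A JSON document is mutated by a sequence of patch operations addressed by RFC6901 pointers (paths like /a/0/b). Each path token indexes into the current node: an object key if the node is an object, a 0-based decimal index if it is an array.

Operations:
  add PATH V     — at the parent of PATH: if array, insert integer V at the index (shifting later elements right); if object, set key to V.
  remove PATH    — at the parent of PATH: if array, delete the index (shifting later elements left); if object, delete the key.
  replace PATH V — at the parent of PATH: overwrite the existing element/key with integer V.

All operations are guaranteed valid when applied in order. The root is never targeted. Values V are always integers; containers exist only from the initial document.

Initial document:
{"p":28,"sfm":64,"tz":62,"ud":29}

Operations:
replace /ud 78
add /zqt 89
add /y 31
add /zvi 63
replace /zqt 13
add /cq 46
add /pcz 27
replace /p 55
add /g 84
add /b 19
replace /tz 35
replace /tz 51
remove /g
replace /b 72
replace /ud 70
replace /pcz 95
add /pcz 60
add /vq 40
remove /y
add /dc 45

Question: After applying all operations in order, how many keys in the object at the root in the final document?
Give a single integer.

Answer: 11

Derivation:
After op 1 (replace /ud 78): {"p":28,"sfm":64,"tz":62,"ud":78}
After op 2 (add /zqt 89): {"p":28,"sfm":64,"tz":62,"ud":78,"zqt":89}
After op 3 (add /y 31): {"p":28,"sfm":64,"tz":62,"ud":78,"y":31,"zqt":89}
After op 4 (add /zvi 63): {"p":28,"sfm":64,"tz":62,"ud":78,"y":31,"zqt":89,"zvi":63}
After op 5 (replace /zqt 13): {"p":28,"sfm":64,"tz":62,"ud":78,"y":31,"zqt":13,"zvi":63}
After op 6 (add /cq 46): {"cq":46,"p":28,"sfm":64,"tz":62,"ud":78,"y":31,"zqt":13,"zvi":63}
After op 7 (add /pcz 27): {"cq":46,"p":28,"pcz":27,"sfm":64,"tz":62,"ud":78,"y":31,"zqt":13,"zvi":63}
After op 8 (replace /p 55): {"cq":46,"p":55,"pcz":27,"sfm":64,"tz":62,"ud":78,"y":31,"zqt":13,"zvi":63}
After op 9 (add /g 84): {"cq":46,"g":84,"p":55,"pcz":27,"sfm":64,"tz":62,"ud":78,"y":31,"zqt":13,"zvi":63}
After op 10 (add /b 19): {"b":19,"cq":46,"g":84,"p":55,"pcz":27,"sfm":64,"tz":62,"ud":78,"y":31,"zqt":13,"zvi":63}
After op 11 (replace /tz 35): {"b":19,"cq":46,"g":84,"p":55,"pcz":27,"sfm":64,"tz":35,"ud":78,"y":31,"zqt":13,"zvi":63}
After op 12 (replace /tz 51): {"b":19,"cq":46,"g":84,"p":55,"pcz":27,"sfm":64,"tz":51,"ud":78,"y":31,"zqt":13,"zvi":63}
After op 13 (remove /g): {"b":19,"cq":46,"p":55,"pcz":27,"sfm":64,"tz":51,"ud":78,"y":31,"zqt":13,"zvi":63}
After op 14 (replace /b 72): {"b":72,"cq":46,"p":55,"pcz":27,"sfm":64,"tz":51,"ud":78,"y":31,"zqt":13,"zvi":63}
After op 15 (replace /ud 70): {"b":72,"cq":46,"p":55,"pcz":27,"sfm":64,"tz":51,"ud":70,"y":31,"zqt":13,"zvi":63}
After op 16 (replace /pcz 95): {"b":72,"cq":46,"p":55,"pcz":95,"sfm":64,"tz":51,"ud":70,"y":31,"zqt":13,"zvi":63}
After op 17 (add /pcz 60): {"b":72,"cq":46,"p":55,"pcz":60,"sfm":64,"tz":51,"ud":70,"y":31,"zqt":13,"zvi":63}
After op 18 (add /vq 40): {"b":72,"cq":46,"p":55,"pcz":60,"sfm":64,"tz":51,"ud":70,"vq":40,"y":31,"zqt":13,"zvi":63}
After op 19 (remove /y): {"b":72,"cq":46,"p":55,"pcz":60,"sfm":64,"tz":51,"ud":70,"vq":40,"zqt":13,"zvi":63}
After op 20 (add /dc 45): {"b":72,"cq":46,"dc":45,"p":55,"pcz":60,"sfm":64,"tz":51,"ud":70,"vq":40,"zqt":13,"zvi":63}
Size at the root: 11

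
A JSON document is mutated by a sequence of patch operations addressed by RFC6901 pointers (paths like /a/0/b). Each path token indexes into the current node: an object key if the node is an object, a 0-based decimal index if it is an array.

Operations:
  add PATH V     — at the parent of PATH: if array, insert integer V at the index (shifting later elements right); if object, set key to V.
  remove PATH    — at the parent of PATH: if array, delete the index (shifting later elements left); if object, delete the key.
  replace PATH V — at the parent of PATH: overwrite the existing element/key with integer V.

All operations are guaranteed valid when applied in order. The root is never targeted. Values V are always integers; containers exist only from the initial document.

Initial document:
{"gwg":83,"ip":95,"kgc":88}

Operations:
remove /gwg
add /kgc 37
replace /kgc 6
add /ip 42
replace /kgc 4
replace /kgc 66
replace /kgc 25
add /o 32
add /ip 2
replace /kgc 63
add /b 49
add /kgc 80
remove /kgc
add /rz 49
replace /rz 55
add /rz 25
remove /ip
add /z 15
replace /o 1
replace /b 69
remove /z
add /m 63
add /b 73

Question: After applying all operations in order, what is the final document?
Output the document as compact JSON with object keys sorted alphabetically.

After op 1 (remove /gwg): {"ip":95,"kgc":88}
After op 2 (add /kgc 37): {"ip":95,"kgc":37}
After op 3 (replace /kgc 6): {"ip":95,"kgc":6}
After op 4 (add /ip 42): {"ip":42,"kgc":6}
After op 5 (replace /kgc 4): {"ip":42,"kgc":4}
After op 6 (replace /kgc 66): {"ip":42,"kgc":66}
After op 7 (replace /kgc 25): {"ip":42,"kgc":25}
After op 8 (add /o 32): {"ip":42,"kgc":25,"o":32}
After op 9 (add /ip 2): {"ip":2,"kgc":25,"o":32}
After op 10 (replace /kgc 63): {"ip":2,"kgc":63,"o":32}
After op 11 (add /b 49): {"b":49,"ip":2,"kgc":63,"o":32}
After op 12 (add /kgc 80): {"b":49,"ip":2,"kgc":80,"o":32}
After op 13 (remove /kgc): {"b":49,"ip":2,"o":32}
After op 14 (add /rz 49): {"b":49,"ip":2,"o":32,"rz":49}
After op 15 (replace /rz 55): {"b":49,"ip":2,"o":32,"rz":55}
After op 16 (add /rz 25): {"b":49,"ip":2,"o":32,"rz":25}
After op 17 (remove /ip): {"b":49,"o":32,"rz":25}
After op 18 (add /z 15): {"b":49,"o":32,"rz":25,"z":15}
After op 19 (replace /o 1): {"b":49,"o":1,"rz":25,"z":15}
After op 20 (replace /b 69): {"b":69,"o":1,"rz":25,"z":15}
After op 21 (remove /z): {"b":69,"o":1,"rz":25}
After op 22 (add /m 63): {"b":69,"m":63,"o":1,"rz":25}
After op 23 (add /b 73): {"b":73,"m":63,"o":1,"rz":25}

Answer: {"b":73,"m":63,"o":1,"rz":25}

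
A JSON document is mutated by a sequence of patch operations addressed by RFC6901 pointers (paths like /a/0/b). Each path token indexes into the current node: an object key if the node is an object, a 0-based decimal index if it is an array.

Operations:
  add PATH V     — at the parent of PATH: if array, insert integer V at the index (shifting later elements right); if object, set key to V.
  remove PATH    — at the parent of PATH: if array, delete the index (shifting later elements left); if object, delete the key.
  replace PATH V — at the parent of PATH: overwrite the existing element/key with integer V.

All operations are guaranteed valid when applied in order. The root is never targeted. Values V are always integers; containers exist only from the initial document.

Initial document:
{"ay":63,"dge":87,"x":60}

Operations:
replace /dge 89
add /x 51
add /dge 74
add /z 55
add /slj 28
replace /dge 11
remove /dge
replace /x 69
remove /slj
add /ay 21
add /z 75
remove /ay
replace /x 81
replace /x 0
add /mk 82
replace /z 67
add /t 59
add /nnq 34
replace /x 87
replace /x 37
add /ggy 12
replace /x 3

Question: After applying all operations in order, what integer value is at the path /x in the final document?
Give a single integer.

After op 1 (replace /dge 89): {"ay":63,"dge":89,"x":60}
After op 2 (add /x 51): {"ay":63,"dge":89,"x":51}
After op 3 (add /dge 74): {"ay":63,"dge":74,"x":51}
After op 4 (add /z 55): {"ay":63,"dge":74,"x":51,"z":55}
After op 5 (add /slj 28): {"ay":63,"dge":74,"slj":28,"x":51,"z":55}
After op 6 (replace /dge 11): {"ay":63,"dge":11,"slj":28,"x":51,"z":55}
After op 7 (remove /dge): {"ay":63,"slj":28,"x":51,"z":55}
After op 8 (replace /x 69): {"ay":63,"slj":28,"x":69,"z":55}
After op 9 (remove /slj): {"ay":63,"x":69,"z":55}
After op 10 (add /ay 21): {"ay":21,"x":69,"z":55}
After op 11 (add /z 75): {"ay":21,"x":69,"z":75}
After op 12 (remove /ay): {"x":69,"z":75}
After op 13 (replace /x 81): {"x":81,"z":75}
After op 14 (replace /x 0): {"x":0,"z":75}
After op 15 (add /mk 82): {"mk":82,"x":0,"z":75}
After op 16 (replace /z 67): {"mk":82,"x":0,"z":67}
After op 17 (add /t 59): {"mk":82,"t":59,"x":0,"z":67}
After op 18 (add /nnq 34): {"mk":82,"nnq":34,"t":59,"x":0,"z":67}
After op 19 (replace /x 87): {"mk":82,"nnq":34,"t":59,"x":87,"z":67}
After op 20 (replace /x 37): {"mk":82,"nnq":34,"t":59,"x":37,"z":67}
After op 21 (add /ggy 12): {"ggy":12,"mk":82,"nnq":34,"t":59,"x":37,"z":67}
After op 22 (replace /x 3): {"ggy":12,"mk":82,"nnq":34,"t":59,"x":3,"z":67}
Value at /x: 3

Answer: 3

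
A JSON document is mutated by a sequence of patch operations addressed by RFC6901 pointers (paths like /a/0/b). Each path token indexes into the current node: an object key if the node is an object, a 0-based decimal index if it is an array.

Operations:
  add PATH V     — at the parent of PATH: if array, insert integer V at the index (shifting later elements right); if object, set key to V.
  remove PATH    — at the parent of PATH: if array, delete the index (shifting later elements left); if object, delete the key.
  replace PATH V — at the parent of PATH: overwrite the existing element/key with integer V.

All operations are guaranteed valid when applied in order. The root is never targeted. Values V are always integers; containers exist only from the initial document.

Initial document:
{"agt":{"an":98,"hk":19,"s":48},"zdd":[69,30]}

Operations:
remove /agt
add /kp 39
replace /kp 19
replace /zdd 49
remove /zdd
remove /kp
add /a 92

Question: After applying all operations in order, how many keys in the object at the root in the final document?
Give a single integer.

Answer: 1

Derivation:
After op 1 (remove /agt): {"zdd":[69,30]}
After op 2 (add /kp 39): {"kp":39,"zdd":[69,30]}
After op 3 (replace /kp 19): {"kp":19,"zdd":[69,30]}
After op 4 (replace /zdd 49): {"kp":19,"zdd":49}
After op 5 (remove /zdd): {"kp":19}
After op 6 (remove /kp): {}
After op 7 (add /a 92): {"a":92}
Size at the root: 1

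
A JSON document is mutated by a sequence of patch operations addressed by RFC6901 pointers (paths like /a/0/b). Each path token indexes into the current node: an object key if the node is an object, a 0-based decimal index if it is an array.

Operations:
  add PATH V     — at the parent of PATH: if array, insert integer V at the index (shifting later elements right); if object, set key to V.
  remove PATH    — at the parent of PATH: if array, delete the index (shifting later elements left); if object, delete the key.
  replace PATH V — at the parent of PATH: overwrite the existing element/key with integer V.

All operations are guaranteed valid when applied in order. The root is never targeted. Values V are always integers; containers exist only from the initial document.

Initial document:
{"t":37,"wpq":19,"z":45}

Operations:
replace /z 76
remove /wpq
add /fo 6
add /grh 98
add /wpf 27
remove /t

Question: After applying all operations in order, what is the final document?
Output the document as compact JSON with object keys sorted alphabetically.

Answer: {"fo":6,"grh":98,"wpf":27,"z":76}

Derivation:
After op 1 (replace /z 76): {"t":37,"wpq":19,"z":76}
After op 2 (remove /wpq): {"t":37,"z":76}
After op 3 (add /fo 6): {"fo":6,"t":37,"z":76}
After op 4 (add /grh 98): {"fo":6,"grh":98,"t":37,"z":76}
After op 5 (add /wpf 27): {"fo":6,"grh":98,"t":37,"wpf":27,"z":76}
After op 6 (remove /t): {"fo":6,"grh":98,"wpf":27,"z":76}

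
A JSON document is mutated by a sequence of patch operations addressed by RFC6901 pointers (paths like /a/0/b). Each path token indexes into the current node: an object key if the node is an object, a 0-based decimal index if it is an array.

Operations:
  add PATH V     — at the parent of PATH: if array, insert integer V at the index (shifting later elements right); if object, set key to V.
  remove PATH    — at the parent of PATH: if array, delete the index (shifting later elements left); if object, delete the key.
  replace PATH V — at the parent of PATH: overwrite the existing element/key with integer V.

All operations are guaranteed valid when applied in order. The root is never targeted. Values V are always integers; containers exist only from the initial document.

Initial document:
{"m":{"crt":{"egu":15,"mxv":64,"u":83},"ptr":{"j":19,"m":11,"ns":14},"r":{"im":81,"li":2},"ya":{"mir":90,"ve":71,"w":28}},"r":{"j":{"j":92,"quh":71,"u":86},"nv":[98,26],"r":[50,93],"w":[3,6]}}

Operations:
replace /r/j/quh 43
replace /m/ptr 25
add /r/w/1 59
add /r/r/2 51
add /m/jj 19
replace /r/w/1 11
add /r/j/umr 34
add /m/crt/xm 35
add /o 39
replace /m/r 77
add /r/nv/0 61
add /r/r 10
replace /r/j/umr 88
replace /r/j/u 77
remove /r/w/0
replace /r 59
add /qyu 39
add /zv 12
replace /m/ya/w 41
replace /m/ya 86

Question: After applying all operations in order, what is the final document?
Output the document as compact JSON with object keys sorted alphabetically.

After op 1 (replace /r/j/quh 43): {"m":{"crt":{"egu":15,"mxv":64,"u":83},"ptr":{"j":19,"m":11,"ns":14},"r":{"im":81,"li":2},"ya":{"mir":90,"ve":71,"w":28}},"r":{"j":{"j":92,"quh":43,"u":86},"nv":[98,26],"r":[50,93],"w":[3,6]}}
After op 2 (replace /m/ptr 25): {"m":{"crt":{"egu":15,"mxv":64,"u":83},"ptr":25,"r":{"im":81,"li":2},"ya":{"mir":90,"ve":71,"w":28}},"r":{"j":{"j":92,"quh":43,"u":86},"nv":[98,26],"r":[50,93],"w":[3,6]}}
After op 3 (add /r/w/1 59): {"m":{"crt":{"egu":15,"mxv":64,"u":83},"ptr":25,"r":{"im":81,"li":2},"ya":{"mir":90,"ve":71,"w":28}},"r":{"j":{"j":92,"quh":43,"u":86},"nv":[98,26],"r":[50,93],"w":[3,59,6]}}
After op 4 (add /r/r/2 51): {"m":{"crt":{"egu":15,"mxv":64,"u":83},"ptr":25,"r":{"im":81,"li":2},"ya":{"mir":90,"ve":71,"w":28}},"r":{"j":{"j":92,"quh":43,"u":86},"nv":[98,26],"r":[50,93,51],"w":[3,59,6]}}
After op 5 (add /m/jj 19): {"m":{"crt":{"egu":15,"mxv":64,"u":83},"jj":19,"ptr":25,"r":{"im":81,"li":2},"ya":{"mir":90,"ve":71,"w":28}},"r":{"j":{"j":92,"quh":43,"u":86},"nv":[98,26],"r":[50,93,51],"w":[3,59,6]}}
After op 6 (replace /r/w/1 11): {"m":{"crt":{"egu":15,"mxv":64,"u":83},"jj":19,"ptr":25,"r":{"im":81,"li":2},"ya":{"mir":90,"ve":71,"w":28}},"r":{"j":{"j":92,"quh":43,"u":86},"nv":[98,26],"r":[50,93,51],"w":[3,11,6]}}
After op 7 (add /r/j/umr 34): {"m":{"crt":{"egu":15,"mxv":64,"u":83},"jj":19,"ptr":25,"r":{"im":81,"li":2},"ya":{"mir":90,"ve":71,"w":28}},"r":{"j":{"j":92,"quh":43,"u":86,"umr":34},"nv":[98,26],"r":[50,93,51],"w":[3,11,6]}}
After op 8 (add /m/crt/xm 35): {"m":{"crt":{"egu":15,"mxv":64,"u":83,"xm":35},"jj":19,"ptr":25,"r":{"im":81,"li":2},"ya":{"mir":90,"ve":71,"w":28}},"r":{"j":{"j":92,"quh":43,"u":86,"umr":34},"nv":[98,26],"r":[50,93,51],"w":[3,11,6]}}
After op 9 (add /o 39): {"m":{"crt":{"egu":15,"mxv":64,"u":83,"xm":35},"jj":19,"ptr":25,"r":{"im":81,"li":2},"ya":{"mir":90,"ve":71,"w":28}},"o":39,"r":{"j":{"j":92,"quh":43,"u":86,"umr":34},"nv":[98,26],"r":[50,93,51],"w":[3,11,6]}}
After op 10 (replace /m/r 77): {"m":{"crt":{"egu":15,"mxv":64,"u":83,"xm":35},"jj":19,"ptr":25,"r":77,"ya":{"mir":90,"ve":71,"w":28}},"o":39,"r":{"j":{"j":92,"quh":43,"u":86,"umr":34},"nv":[98,26],"r":[50,93,51],"w":[3,11,6]}}
After op 11 (add /r/nv/0 61): {"m":{"crt":{"egu":15,"mxv":64,"u":83,"xm":35},"jj":19,"ptr":25,"r":77,"ya":{"mir":90,"ve":71,"w":28}},"o":39,"r":{"j":{"j":92,"quh":43,"u":86,"umr":34},"nv":[61,98,26],"r":[50,93,51],"w":[3,11,6]}}
After op 12 (add /r/r 10): {"m":{"crt":{"egu":15,"mxv":64,"u":83,"xm":35},"jj":19,"ptr":25,"r":77,"ya":{"mir":90,"ve":71,"w":28}},"o":39,"r":{"j":{"j":92,"quh":43,"u":86,"umr":34},"nv":[61,98,26],"r":10,"w":[3,11,6]}}
After op 13 (replace /r/j/umr 88): {"m":{"crt":{"egu":15,"mxv":64,"u":83,"xm":35},"jj":19,"ptr":25,"r":77,"ya":{"mir":90,"ve":71,"w":28}},"o":39,"r":{"j":{"j":92,"quh":43,"u":86,"umr":88},"nv":[61,98,26],"r":10,"w":[3,11,6]}}
After op 14 (replace /r/j/u 77): {"m":{"crt":{"egu":15,"mxv":64,"u":83,"xm":35},"jj":19,"ptr":25,"r":77,"ya":{"mir":90,"ve":71,"w":28}},"o":39,"r":{"j":{"j":92,"quh":43,"u":77,"umr":88},"nv":[61,98,26],"r":10,"w":[3,11,6]}}
After op 15 (remove /r/w/0): {"m":{"crt":{"egu":15,"mxv":64,"u":83,"xm":35},"jj":19,"ptr":25,"r":77,"ya":{"mir":90,"ve":71,"w":28}},"o":39,"r":{"j":{"j":92,"quh":43,"u":77,"umr":88},"nv":[61,98,26],"r":10,"w":[11,6]}}
After op 16 (replace /r 59): {"m":{"crt":{"egu":15,"mxv":64,"u":83,"xm":35},"jj":19,"ptr":25,"r":77,"ya":{"mir":90,"ve":71,"w":28}},"o":39,"r":59}
After op 17 (add /qyu 39): {"m":{"crt":{"egu":15,"mxv":64,"u":83,"xm":35},"jj":19,"ptr":25,"r":77,"ya":{"mir":90,"ve":71,"w":28}},"o":39,"qyu":39,"r":59}
After op 18 (add /zv 12): {"m":{"crt":{"egu":15,"mxv":64,"u":83,"xm":35},"jj":19,"ptr":25,"r":77,"ya":{"mir":90,"ve":71,"w":28}},"o":39,"qyu":39,"r":59,"zv":12}
After op 19 (replace /m/ya/w 41): {"m":{"crt":{"egu":15,"mxv":64,"u":83,"xm":35},"jj":19,"ptr":25,"r":77,"ya":{"mir":90,"ve":71,"w":41}},"o":39,"qyu":39,"r":59,"zv":12}
After op 20 (replace /m/ya 86): {"m":{"crt":{"egu":15,"mxv":64,"u":83,"xm":35},"jj":19,"ptr":25,"r":77,"ya":86},"o":39,"qyu":39,"r":59,"zv":12}

Answer: {"m":{"crt":{"egu":15,"mxv":64,"u":83,"xm":35},"jj":19,"ptr":25,"r":77,"ya":86},"o":39,"qyu":39,"r":59,"zv":12}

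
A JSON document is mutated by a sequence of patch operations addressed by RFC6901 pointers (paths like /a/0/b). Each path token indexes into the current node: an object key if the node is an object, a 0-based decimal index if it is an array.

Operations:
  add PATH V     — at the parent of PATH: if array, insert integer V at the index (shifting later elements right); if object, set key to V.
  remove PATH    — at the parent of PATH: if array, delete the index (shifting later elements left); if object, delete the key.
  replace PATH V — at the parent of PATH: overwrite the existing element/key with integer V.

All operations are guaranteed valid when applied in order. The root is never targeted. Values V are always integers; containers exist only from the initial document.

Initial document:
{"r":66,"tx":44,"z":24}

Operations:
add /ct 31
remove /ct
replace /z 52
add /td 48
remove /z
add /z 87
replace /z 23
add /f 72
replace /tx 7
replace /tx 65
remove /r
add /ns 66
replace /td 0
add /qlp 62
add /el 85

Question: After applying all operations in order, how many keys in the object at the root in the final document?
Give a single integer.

After op 1 (add /ct 31): {"ct":31,"r":66,"tx":44,"z":24}
After op 2 (remove /ct): {"r":66,"tx":44,"z":24}
After op 3 (replace /z 52): {"r":66,"tx":44,"z":52}
After op 4 (add /td 48): {"r":66,"td":48,"tx":44,"z":52}
After op 5 (remove /z): {"r":66,"td":48,"tx":44}
After op 6 (add /z 87): {"r":66,"td":48,"tx":44,"z":87}
After op 7 (replace /z 23): {"r":66,"td":48,"tx":44,"z":23}
After op 8 (add /f 72): {"f":72,"r":66,"td":48,"tx":44,"z":23}
After op 9 (replace /tx 7): {"f":72,"r":66,"td":48,"tx":7,"z":23}
After op 10 (replace /tx 65): {"f":72,"r":66,"td":48,"tx":65,"z":23}
After op 11 (remove /r): {"f":72,"td":48,"tx":65,"z":23}
After op 12 (add /ns 66): {"f":72,"ns":66,"td":48,"tx":65,"z":23}
After op 13 (replace /td 0): {"f":72,"ns":66,"td":0,"tx":65,"z":23}
After op 14 (add /qlp 62): {"f":72,"ns":66,"qlp":62,"td":0,"tx":65,"z":23}
After op 15 (add /el 85): {"el":85,"f":72,"ns":66,"qlp":62,"td":0,"tx":65,"z":23}
Size at the root: 7

Answer: 7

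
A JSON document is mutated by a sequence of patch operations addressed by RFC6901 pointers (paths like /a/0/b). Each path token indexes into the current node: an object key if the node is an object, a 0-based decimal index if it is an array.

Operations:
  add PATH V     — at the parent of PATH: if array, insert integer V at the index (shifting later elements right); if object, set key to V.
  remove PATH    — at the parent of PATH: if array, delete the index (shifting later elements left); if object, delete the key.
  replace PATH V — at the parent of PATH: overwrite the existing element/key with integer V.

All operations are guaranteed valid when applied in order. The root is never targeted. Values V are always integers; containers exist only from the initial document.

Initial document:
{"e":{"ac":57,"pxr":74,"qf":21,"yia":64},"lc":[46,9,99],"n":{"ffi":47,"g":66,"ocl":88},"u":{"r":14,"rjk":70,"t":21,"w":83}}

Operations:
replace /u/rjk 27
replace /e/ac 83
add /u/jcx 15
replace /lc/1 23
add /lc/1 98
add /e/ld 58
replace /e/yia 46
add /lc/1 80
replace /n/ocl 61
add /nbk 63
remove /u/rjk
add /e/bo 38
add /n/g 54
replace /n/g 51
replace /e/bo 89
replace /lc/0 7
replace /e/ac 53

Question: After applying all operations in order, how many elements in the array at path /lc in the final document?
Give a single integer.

Answer: 5

Derivation:
After op 1 (replace /u/rjk 27): {"e":{"ac":57,"pxr":74,"qf":21,"yia":64},"lc":[46,9,99],"n":{"ffi":47,"g":66,"ocl":88},"u":{"r":14,"rjk":27,"t":21,"w":83}}
After op 2 (replace /e/ac 83): {"e":{"ac":83,"pxr":74,"qf":21,"yia":64},"lc":[46,9,99],"n":{"ffi":47,"g":66,"ocl":88},"u":{"r":14,"rjk":27,"t":21,"w":83}}
After op 3 (add /u/jcx 15): {"e":{"ac":83,"pxr":74,"qf":21,"yia":64},"lc":[46,9,99],"n":{"ffi":47,"g":66,"ocl":88},"u":{"jcx":15,"r":14,"rjk":27,"t":21,"w":83}}
After op 4 (replace /lc/1 23): {"e":{"ac":83,"pxr":74,"qf":21,"yia":64},"lc":[46,23,99],"n":{"ffi":47,"g":66,"ocl":88},"u":{"jcx":15,"r":14,"rjk":27,"t":21,"w":83}}
After op 5 (add /lc/1 98): {"e":{"ac":83,"pxr":74,"qf":21,"yia":64},"lc":[46,98,23,99],"n":{"ffi":47,"g":66,"ocl":88},"u":{"jcx":15,"r":14,"rjk":27,"t":21,"w":83}}
After op 6 (add /e/ld 58): {"e":{"ac":83,"ld":58,"pxr":74,"qf":21,"yia":64},"lc":[46,98,23,99],"n":{"ffi":47,"g":66,"ocl":88},"u":{"jcx":15,"r":14,"rjk":27,"t":21,"w":83}}
After op 7 (replace /e/yia 46): {"e":{"ac":83,"ld":58,"pxr":74,"qf":21,"yia":46},"lc":[46,98,23,99],"n":{"ffi":47,"g":66,"ocl":88},"u":{"jcx":15,"r":14,"rjk":27,"t":21,"w":83}}
After op 8 (add /lc/1 80): {"e":{"ac":83,"ld":58,"pxr":74,"qf":21,"yia":46},"lc":[46,80,98,23,99],"n":{"ffi":47,"g":66,"ocl":88},"u":{"jcx":15,"r":14,"rjk":27,"t":21,"w":83}}
After op 9 (replace /n/ocl 61): {"e":{"ac":83,"ld":58,"pxr":74,"qf":21,"yia":46},"lc":[46,80,98,23,99],"n":{"ffi":47,"g":66,"ocl":61},"u":{"jcx":15,"r":14,"rjk":27,"t":21,"w":83}}
After op 10 (add /nbk 63): {"e":{"ac":83,"ld":58,"pxr":74,"qf":21,"yia":46},"lc":[46,80,98,23,99],"n":{"ffi":47,"g":66,"ocl":61},"nbk":63,"u":{"jcx":15,"r":14,"rjk":27,"t":21,"w":83}}
After op 11 (remove /u/rjk): {"e":{"ac":83,"ld":58,"pxr":74,"qf":21,"yia":46},"lc":[46,80,98,23,99],"n":{"ffi":47,"g":66,"ocl":61},"nbk":63,"u":{"jcx":15,"r":14,"t":21,"w":83}}
After op 12 (add /e/bo 38): {"e":{"ac":83,"bo":38,"ld":58,"pxr":74,"qf":21,"yia":46},"lc":[46,80,98,23,99],"n":{"ffi":47,"g":66,"ocl":61},"nbk":63,"u":{"jcx":15,"r":14,"t":21,"w":83}}
After op 13 (add /n/g 54): {"e":{"ac":83,"bo":38,"ld":58,"pxr":74,"qf":21,"yia":46},"lc":[46,80,98,23,99],"n":{"ffi":47,"g":54,"ocl":61},"nbk":63,"u":{"jcx":15,"r":14,"t":21,"w":83}}
After op 14 (replace /n/g 51): {"e":{"ac":83,"bo":38,"ld":58,"pxr":74,"qf":21,"yia":46},"lc":[46,80,98,23,99],"n":{"ffi":47,"g":51,"ocl":61},"nbk":63,"u":{"jcx":15,"r":14,"t":21,"w":83}}
After op 15 (replace /e/bo 89): {"e":{"ac":83,"bo":89,"ld":58,"pxr":74,"qf":21,"yia":46},"lc":[46,80,98,23,99],"n":{"ffi":47,"g":51,"ocl":61},"nbk":63,"u":{"jcx":15,"r":14,"t":21,"w":83}}
After op 16 (replace /lc/0 7): {"e":{"ac":83,"bo":89,"ld":58,"pxr":74,"qf":21,"yia":46},"lc":[7,80,98,23,99],"n":{"ffi":47,"g":51,"ocl":61},"nbk":63,"u":{"jcx":15,"r":14,"t":21,"w":83}}
After op 17 (replace /e/ac 53): {"e":{"ac":53,"bo":89,"ld":58,"pxr":74,"qf":21,"yia":46},"lc":[7,80,98,23,99],"n":{"ffi":47,"g":51,"ocl":61},"nbk":63,"u":{"jcx":15,"r":14,"t":21,"w":83}}
Size at path /lc: 5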